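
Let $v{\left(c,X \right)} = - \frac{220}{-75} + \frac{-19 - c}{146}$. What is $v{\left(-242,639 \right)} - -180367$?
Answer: $\frac{395013499}{2190} \approx 1.8037 \cdot 10^{5}$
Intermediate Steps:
$v{\left(c,X \right)} = \frac{6139}{2190} - \frac{c}{146}$ ($v{\left(c,X \right)} = \left(-220\right) \left(- \frac{1}{75}\right) + \left(-19 - c\right) \frac{1}{146} = \frac{44}{15} - \left(\frac{19}{146} + \frac{c}{146}\right) = \frac{6139}{2190} - \frac{c}{146}$)
$v{\left(-242,639 \right)} - -180367 = \left(\frac{6139}{2190} - - \frac{121}{73}\right) - -180367 = \left(\frac{6139}{2190} + \frac{121}{73}\right) + 180367 = \frac{9769}{2190} + 180367 = \frac{395013499}{2190}$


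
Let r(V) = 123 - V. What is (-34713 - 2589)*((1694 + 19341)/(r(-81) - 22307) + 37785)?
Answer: -31152422867640/22103 ≈ -1.4094e+9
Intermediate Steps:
(-34713 - 2589)*((1694 + 19341)/(r(-81) - 22307) + 37785) = (-34713 - 2589)*((1694 + 19341)/((123 - 1*(-81)) - 22307) + 37785) = -37302*(21035/((123 + 81) - 22307) + 37785) = -37302*(21035/(204 - 22307) + 37785) = -37302*(21035/(-22103) + 37785) = -37302*(21035*(-1/22103) + 37785) = -37302*(-21035/22103 + 37785) = -37302*835140820/22103 = -31152422867640/22103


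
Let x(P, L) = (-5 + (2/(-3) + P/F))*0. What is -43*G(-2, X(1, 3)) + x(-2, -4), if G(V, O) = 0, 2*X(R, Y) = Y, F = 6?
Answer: 0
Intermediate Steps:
X(R, Y) = Y/2
x(P, L) = 0 (x(P, L) = (-5 + (2/(-3) + P/6))*0 = (-5 + (2*(-1/3) + P*(1/6)))*0 = (-5 + (-2/3 + P/6))*0 = (-17/3 + P/6)*0 = 0)
-43*G(-2, X(1, 3)) + x(-2, -4) = -43*0 + 0 = 0 + 0 = 0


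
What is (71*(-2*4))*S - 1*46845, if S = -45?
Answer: -21285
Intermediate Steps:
(71*(-2*4))*S - 1*46845 = (71*(-2*4))*(-45) - 1*46845 = (71*(-8))*(-45) - 46845 = -568*(-45) - 46845 = 25560 - 46845 = -21285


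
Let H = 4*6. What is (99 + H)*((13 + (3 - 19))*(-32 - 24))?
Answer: 20664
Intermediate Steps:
H = 24
(99 + H)*((13 + (3 - 19))*(-32 - 24)) = (99 + 24)*((13 + (3 - 19))*(-32 - 24)) = 123*((13 - 16)*(-56)) = 123*(-3*(-56)) = 123*168 = 20664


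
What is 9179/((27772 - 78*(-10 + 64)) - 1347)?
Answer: 9179/22213 ≈ 0.41323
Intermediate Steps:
9179/((27772 - 78*(-10 + 64)) - 1347) = 9179/((27772 - 78*54) - 1347) = 9179/((27772 - 4212) - 1347) = 9179/(23560 - 1347) = 9179/22213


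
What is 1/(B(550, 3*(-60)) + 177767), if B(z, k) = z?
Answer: 1/178317 ≈ 5.6080e-6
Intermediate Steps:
1/(B(550, 3*(-60)) + 177767) = 1/(550 + 177767) = 1/178317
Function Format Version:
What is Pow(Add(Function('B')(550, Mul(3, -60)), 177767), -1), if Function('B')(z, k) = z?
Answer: Rational(1, 178317) ≈ 5.6080e-6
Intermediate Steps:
Pow(Add(Function('B')(550, Mul(3, -60)), 177767), -1) = Pow(Add(550, 177767), -1) = Pow(178317, -1) = Rational(1, 178317)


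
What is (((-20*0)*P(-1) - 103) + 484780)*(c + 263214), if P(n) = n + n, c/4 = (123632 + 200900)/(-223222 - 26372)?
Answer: 5306836474222146/41599 ≈ 1.2757e+11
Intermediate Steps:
c = -649064/124797 (c = 4*((123632 + 200900)/(-223222 - 26372)) = 4*(324532/(-249594)) = 4*(324532*(-1/249594)) = 4*(-162266/124797) = -649064/124797 ≈ -5.2010)
P(n) = 2*n
(((-20*0)*P(-1) - 103) + 484780)*(c + 263214) = (((-20*0)*(2*(-1)) - 103) + 484780)*(-649064/124797 + 263214) = ((0*(-2) - 103) + 484780)*(32847668494/124797) = ((0 - 103) + 484780)*(32847668494/124797) = (-103 + 484780)*(32847668494/124797) = 484677*(32847668494/124797) = 5306836474222146/41599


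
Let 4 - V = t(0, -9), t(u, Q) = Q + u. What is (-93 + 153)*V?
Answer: 780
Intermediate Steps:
V = 13 (V = 4 - (-9 + 0) = 4 - 1*(-9) = 4 + 9 = 13)
(-93 + 153)*V = (-93 + 153)*13 = 60*13 = 780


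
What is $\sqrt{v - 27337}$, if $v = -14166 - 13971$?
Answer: $i \sqrt{55474} \approx 235.53 i$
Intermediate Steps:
$v = -28137$
$\sqrt{v - 27337} = \sqrt{-28137 - 27337} = \sqrt{-55474} = i \sqrt{55474}$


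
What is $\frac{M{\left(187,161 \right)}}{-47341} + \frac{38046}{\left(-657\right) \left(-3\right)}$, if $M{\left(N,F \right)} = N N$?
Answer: $\frac{577403929}{31103037} \approx 18.564$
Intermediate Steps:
$M{\left(N,F \right)} = N^{2}$
$\frac{M{\left(187,161 \right)}}{-47341} + \frac{38046}{\left(-657\right) \left(-3\right)} = \frac{187^{2}}{-47341} + \frac{38046}{\left(-657\right) \left(-3\right)} = 34969 \left(- \frac{1}{47341}\right) + \frac{38046}{1971} = - \frac{34969}{47341} + 38046 \cdot \frac{1}{1971} = - \frac{34969}{47341} + \frac{12682}{657} = \frac{577403929}{31103037}$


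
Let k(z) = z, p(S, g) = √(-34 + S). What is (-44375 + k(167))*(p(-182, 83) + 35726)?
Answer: -1579375008 - 265248*I*√6 ≈ -1.5794e+9 - 6.4972e+5*I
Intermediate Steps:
(-44375 + k(167))*(p(-182, 83) + 35726) = (-44375 + 167)*(√(-34 - 182) + 35726) = -44208*(√(-216) + 35726) = -44208*(6*I*√6 + 35726) = -44208*(35726 + 6*I*√6) = -1579375008 - 265248*I*√6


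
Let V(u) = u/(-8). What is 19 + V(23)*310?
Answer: -3489/4 ≈ -872.25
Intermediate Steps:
V(u) = -u/8 (V(u) = u*(-1/8) = -u/8)
19 + V(23)*310 = 19 - 1/8*23*310 = 19 - 23/8*310 = 19 - 3565/4 = -3489/4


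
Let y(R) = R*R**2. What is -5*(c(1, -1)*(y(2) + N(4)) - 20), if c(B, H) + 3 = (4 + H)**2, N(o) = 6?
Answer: -320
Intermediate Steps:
y(R) = R**3
c(B, H) = -3 + (4 + H)**2
-5*(c(1, -1)*(y(2) + N(4)) - 20) = -5*((-3 + (4 - 1)**2)*(2**3 + 6) - 20) = -5*((-3 + 3**2)*(8 + 6) - 20) = -5*((-3 + 9)*14 - 20) = -5*(6*14 - 20) = -5*(84 - 20) = -5*64 = -320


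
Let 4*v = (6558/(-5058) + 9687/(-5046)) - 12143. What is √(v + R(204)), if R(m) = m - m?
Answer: I*√29037026912226/97788 ≈ 55.105*I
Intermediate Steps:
R(m) = 0
v = -17222435891/5671704 (v = ((6558/(-5058) + 9687/(-5046)) - 12143)/4 = ((6558*(-1/5058) + 9687*(-1/5046)) - 12143)/4 = ((-1093/843 - 3229/1682) - 12143)/4 = (-4560473/1417926 - 12143)/4 = (¼)*(-17222435891/1417926) = -17222435891/5671704 ≈ -3036.6)
√(v + R(204)) = √(-17222435891/5671704 + 0) = √(-17222435891/5671704) = I*√29037026912226/97788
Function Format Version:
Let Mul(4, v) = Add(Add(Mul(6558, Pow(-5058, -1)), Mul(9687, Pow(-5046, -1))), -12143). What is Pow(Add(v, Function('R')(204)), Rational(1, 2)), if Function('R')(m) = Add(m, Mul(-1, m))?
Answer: Mul(Rational(1, 97788), I, Pow(29037026912226, Rational(1, 2))) ≈ Mul(55.105, I)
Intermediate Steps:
Function('R')(m) = 0
v = Rational(-17222435891, 5671704) (v = Mul(Rational(1, 4), Add(Add(Mul(6558, Pow(-5058, -1)), Mul(9687, Pow(-5046, -1))), -12143)) = Mul(Rational(1, 4), Add(Add(Mul(6558, Rational(-1, 5058)), Mul(9687, Rational(-1, 5046))), -12143)) = Mul(Rational(1, 4), Add(Add(Rational(-1093, 843), Rational(-3229, 1682)), -12143)) = Mul(Rational(1, 4), Add(Rational(-4560473, 1417926), -12143)) = Mul(Rational(1, 4), Rational(-17222435891, 1417926)) = Rational(-17222435891, 5671704) ≈ -3036.6)
Pow(Add(v, Function('R')(204)), Rational(1, 2)) = Pow(Add(Rational(-17222435891, 5671704), 0), Rational(1, 2)) = Pow(Rational(-17222435891, 5671704), Rational(1, 2)) = Mul(Rational(1, 97788), I, Pow(29037026912226, Rational(1, 2)))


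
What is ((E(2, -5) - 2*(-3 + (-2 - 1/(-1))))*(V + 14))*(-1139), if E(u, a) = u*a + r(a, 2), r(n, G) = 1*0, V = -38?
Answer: -54672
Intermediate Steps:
r(n, G) = 0
E(u, a) = a*u (E(u, a) = u*a + 0 = a*u + 0 = a*u)
((E(2, -5) - 2*(-3 + (-2 - 1/(-1))))*(V + 14))*(-1139) = ((-5*2 - 2*(-3 + (-2 - 1/(-1))))*(-38 + 14))*(-1139) = ((-10 - 2*(-3 + (-2 - 1*(-1))))*(-24))*(-1139) = ((-10 - 2*(-3 + (-2 + 1)))*(-24))*(-1139) = ((-10 - 2*(-3 - 1))*(-24))*(-1139) = ((-10 - 2*(-4))*(-24))*(-1139) = ((-10 + 8)*(-24))*(-1139) = -2*(-24)*(-1139) = 48*(-1139) = -54672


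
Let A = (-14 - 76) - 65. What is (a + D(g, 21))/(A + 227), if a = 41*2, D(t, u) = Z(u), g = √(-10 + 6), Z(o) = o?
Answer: 103/72 ≈ 1.4306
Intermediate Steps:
g = 2*I (g = √(-4) = 2*I ≈ 2.0*I)
D(t, u) = u
A = -155 (A = -90 - 65 = -155)
a = 82
(a + D(g, 21))/(A + 227) = (82 + 21)/(-155 + 227) = 103/72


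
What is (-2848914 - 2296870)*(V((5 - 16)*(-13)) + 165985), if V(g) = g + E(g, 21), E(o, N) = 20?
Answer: -854961720032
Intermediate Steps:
V(g) = 20 + g (V(g) = g + 20 = 20 + g)
(-2848914 - 2296870)*(V((5 - 16)*(-13)) + 165985) = (-2848914 - 2296870)*((20 + (5 - 16)*(-13)) + 165985) = -5145784*((20 - 11*(-13)) + 165985) = -5145784*((20 + 143) + 165985) = -5145784*(163 + 165985) = -5145784*166148 = -854961720032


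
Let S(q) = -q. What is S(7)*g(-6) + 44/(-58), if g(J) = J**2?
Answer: -7330/29 ≈ -252.76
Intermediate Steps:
S(7)*g(-6) + 44/(-58) = -1*7*(-6)**2 + 44/(-58) = -7*36 + 44*(-1/58) = -252 - 22/29 = -7330/29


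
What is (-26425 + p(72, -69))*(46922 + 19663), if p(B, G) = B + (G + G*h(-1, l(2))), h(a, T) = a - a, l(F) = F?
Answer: -1759308870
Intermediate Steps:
h(a, T) = 0
p(B, G) = B + G (p(B, G) = B + (G + G*0) = B + (G + 0) = B + G)
(-26425 + p(72, -69))*(46922 + 19663) = (-26425 + (72 - 69))*(46922 + 19663) = (-26425 + 3)*66585 = -26422*66585 = -1759308870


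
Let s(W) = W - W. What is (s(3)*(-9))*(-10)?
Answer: 0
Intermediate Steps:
s(W) = 0
(s(3)*(-9))*(-10) = (0*(-9))*(-10) = 0*(-10) = 0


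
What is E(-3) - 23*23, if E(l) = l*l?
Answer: -520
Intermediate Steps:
E(l) = l²
E(-3) - 23*23 = (-3)² - 23*23 = 9 - 529 = -520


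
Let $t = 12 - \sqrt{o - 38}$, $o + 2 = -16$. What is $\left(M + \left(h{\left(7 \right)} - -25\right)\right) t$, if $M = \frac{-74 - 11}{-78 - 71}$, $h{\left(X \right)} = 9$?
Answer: $\frac{61812}{149} - \frac{10302 i \sqrt{14}}{149} \approx 414.85 - 258.7 i$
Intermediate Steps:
$o = -18$ ($o = -2 - 16 = -18$)
$t = 12 - 2 i \sqrt{14}$ ($t = 12 - \sqrt{-18 - 38} = 12 - \sqrt{-56} = 12 - 2 i \sqrt{14} \approx 12.0 - 7.4833 i$)
$M = \frac{85}{149}$ ($M = - \frac{85}{-149} = \left(-85\right) \left(- \frac{1}{149}\right) = \frac{85}{149} \approx 0.57047$)
$\left(M + \left(h{\left(7 \right)} - -25\right)\right) t = \left(\frac{85}{149} + \left(9 - -25\right)\right) \left(12 - 2 i \sqrt{14}\right) = \left(\frac{85}{149} + \left(9 + 25\right)\right) \left(12 - 2 i \sqrt{14}\right) = \left(\frac{85}{149} + 34\right) \left(12 - 2 i \sqrt{14}\right) = \frac{5151 \left(12 - 2 i \sqrt{14}\right)}{149} = \frac{61812}{149} - \frac{10302 i \sqrt{14}}{149}$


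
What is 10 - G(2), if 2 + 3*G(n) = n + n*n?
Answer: 26/3 ≈ 8.6667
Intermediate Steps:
G(n) = -⅔ + n/3 + n²/3 (G(n) = -⅔ + (n + n*n)/3 = -⅔ + (n + n²)/3 = -⅔ + (n/3 + n²/3) = -⅔ + n/3 + n²/3)
10 - G(2) = 10 - (-⅔ + (⅓)*2 + (⅓)*2²) = 10 - (-⅔ + ⅔ + (⅓)*4) = 10 - (-⅔ + ⅔ + 4/3) = 10 - 1*4/3 = 10 - 4/3 = 26/3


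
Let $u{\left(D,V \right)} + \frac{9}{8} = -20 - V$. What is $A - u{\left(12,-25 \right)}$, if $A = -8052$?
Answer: $- \frac{64447}{8} \approx -8055.9$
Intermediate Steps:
$u{\left(D,V \right)} = - \frac{169}{8} - V$ ($u{\left(D,V \right)} = - \frac{9}{8} - \left(20 + V\right) = - \frac{169}{8} - V$)
$A - u{\left(12,-25 \right)} = -8052 - \left(- \frac{169}{8} - -25\right) = -8052 - \left(- \frac{169}{8} + 25\right) = -8052 - \frac{31}{8} = - \frac{64447}{8}$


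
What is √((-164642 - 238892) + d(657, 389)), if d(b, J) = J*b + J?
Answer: 2*I*√36893 ≈ 384.15*I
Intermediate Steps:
d(b, J) = J + J*b
√((-164642 - 238892) + d(657, 389)) = √((-164642 - 238892) + 389*(1 + 657)) = √(-403534 + 389*658) = √(-403534 + 255962) = √(-147572) = 2*I*√36893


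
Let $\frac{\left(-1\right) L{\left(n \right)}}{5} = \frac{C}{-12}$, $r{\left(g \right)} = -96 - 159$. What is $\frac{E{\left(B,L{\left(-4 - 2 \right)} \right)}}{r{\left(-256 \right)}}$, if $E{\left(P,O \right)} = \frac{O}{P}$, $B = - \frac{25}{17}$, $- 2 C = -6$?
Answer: $\frac{1}{300} \approx 0.0033333$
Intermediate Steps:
$C = 3$ ($C = \left(- \frac{1}{2}\right) \left(-6\right) = 3$)
$r{\left(g \right)} = -255$ ($r{\left(g \right)} = -96 - 159 = -255$)
$B = - \frac{25}{17}$ ($B = \left(-25\right) \frac{1}{17} = - \frac{25}{17} \approx -1.4706$)
$L{\left(n \right)} = \frac{5}{4}$ ($L{\left(n \right)} = - 5 \frac{3}{-12} = - 5 \cdot 3 \left(- \frac{1}{12}\right) = \left(-5\right) \left(- \frac{1}{4}\right) = \frac{5}{4}$)
$\frac{E{\left(B,L{\left(-4 - 2 \right)} \right)}}{r{\left(-256 \right)}} = \frac{\frac{5}{4} \frac{1}{- \frac{25}{17}}}{-255} = \frac{5}{4} \left(- \frac{17}{25}\right) \left(- \frac{1}{255}\right) = \left(- \frac{17}{20}\right) \left(- \frac{1}{255}\right) = \frac{1}{300}$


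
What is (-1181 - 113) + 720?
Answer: -574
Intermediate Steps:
(-1181 - 113) + 720 = -1294 + 720 = -574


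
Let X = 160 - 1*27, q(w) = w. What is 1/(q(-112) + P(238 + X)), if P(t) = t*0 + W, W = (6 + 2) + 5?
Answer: -1/99 ≈ -0.010101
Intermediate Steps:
W = 13 (W = 8 + 5 = 13)
X = 133 (X = 160 - 27 = 133)
P(t) = 13 (P(t) = t*0 + 13 = 0 + 13 = 13)
1/(q(-112) + P(238 + X)) = 1/(-112 + 13) = 1/(-99) = -1/99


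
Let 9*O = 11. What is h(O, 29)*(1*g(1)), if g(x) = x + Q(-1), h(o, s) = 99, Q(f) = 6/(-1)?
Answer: -495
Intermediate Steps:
O = 11/9 (O = (⅑)*11 = 11/9 ≈ 1.2222)
Q(f) = -6 (Q(f) = 6*(-1) = -6)
g(x) = -6 + x (g(x) = x - 6 = -6 + x)
h(O, 29)*(1*g(1)) = 99*(1*(-6 + 1)) = 99*(1*(-5)) = 99*(-5) = -495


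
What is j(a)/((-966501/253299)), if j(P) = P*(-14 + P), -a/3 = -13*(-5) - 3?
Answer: -1046969200/107389 ≈ -9749.3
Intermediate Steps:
a = -186 (a = -3*(-13*(-5) - 3) = -3*(65 - 3) = -3*62 = -186)
j(a)/((-966501/253299)) = (-186*(-14 - 186))/((-966501/253299)) = (-186*(-200))/((-966501*1/253299)) = 37200/(-322167/84433) = 37200*(-84433/322167) = -1046969200/107389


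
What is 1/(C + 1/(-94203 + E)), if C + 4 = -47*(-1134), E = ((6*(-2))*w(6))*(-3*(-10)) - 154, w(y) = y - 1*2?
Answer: 95797/5105405317 ≈ 1.8764e-5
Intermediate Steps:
w(y) = -2 + y (w(y) = y - 2 = -2 + y)
E = -1594 (E = ((6*(-2))*(-2 + 6))*(-3*(-10)) - 154 = -12*4*30 - 154 = -48*30 - 154 = -1440 - 154 = -1594)
C = 53294 (C = -4 - 47*(-1134) = -4 + 53298 = 53294)
1/(C + 1/(-94203 + E)) = 1/(53294 + 1/(-94203 - 1594)) = 1/(53294 + 1/(-95797)) = 1/(53294 - 1/95797) = 1/(5105405317/95797) = 95797/5105405317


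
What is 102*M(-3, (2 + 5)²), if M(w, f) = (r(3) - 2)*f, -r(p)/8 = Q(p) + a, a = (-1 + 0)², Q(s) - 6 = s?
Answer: -409836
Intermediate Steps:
Q(s) = 6 + s
a = 1 (a = (-1)² = 1)
r(p) = -56 - 8*p (r(p) = -8*((6 + p) + 1) = -8*(7 + p) = -56 - 8*p)
M(w, f) = -82*f (M(w, f) = ((-56 - 8*3) - 2)*f = ((-56 - 24) - 2)*f = (-80 - 2)*f = -82*f)
102*M(-3, (2 + 5)²) = 102*(-82*(2 + 5)²) = 102*(-82*7²) = 102*(-82*49) = 102*(-4018) = -409836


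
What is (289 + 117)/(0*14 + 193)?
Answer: 406/193 ≈ 2.1036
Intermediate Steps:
(289 + 117)/(0*14 + 193) = 406/(0 + 193) = 406/193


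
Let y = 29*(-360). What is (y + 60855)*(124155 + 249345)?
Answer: 18830002500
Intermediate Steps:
y = -10440
(y + 60855)*(124155 + 249345) = (-10440 + 60855)*(124155 + 249345) = 50415*373500 = 18830002500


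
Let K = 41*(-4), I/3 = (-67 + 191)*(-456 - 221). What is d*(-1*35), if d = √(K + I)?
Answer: -1190*I*√218 ≈ -17570.0*I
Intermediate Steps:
I = -251844 (I = 3*((-67 + 191)*(-456 - 221)) = 3*(124*(-677)) = 3*(-83948) = -251844)
K = -164
d = 34*I*√218 (d = √(-164 - 251844) = √(-252008) = 34*I*√218 ≈ 502.0*I)
d*(-1*35) = (34*I*√218)*(-1*35) = (34*I*√218)*(-35) = -1190*I*√218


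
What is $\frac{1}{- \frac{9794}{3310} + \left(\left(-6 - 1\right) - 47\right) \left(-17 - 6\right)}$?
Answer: $\frac{1655}{2050613} \approx 0.00080708$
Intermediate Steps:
$\frac{1}{- \frac{9794}{3310} + \left(\left(-6 - 1\right) - 47\right) \left(-17 - 6\right)} = \frac{1}{\left(-9794\right) \frac{1}{3310} + \left(\left(-6 - 1\right) - 47\right) \left(-23\right)} = \frac{1}{- \frac{4897}{1655} + \left(-7 - 47\right) \left(-23\right)} = \frac{1}{- \frac{4897}{1655} - -1242} = \frac{1}{- \frac{4897}{1655} + 1242} = \frac{1}{\frac{2050613}{1655}} = \frac{1655}{2050613}$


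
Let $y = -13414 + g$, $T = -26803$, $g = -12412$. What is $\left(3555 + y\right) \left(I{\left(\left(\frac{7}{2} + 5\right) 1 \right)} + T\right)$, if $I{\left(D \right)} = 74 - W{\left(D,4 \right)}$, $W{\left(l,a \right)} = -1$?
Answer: $595259288$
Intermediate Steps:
$I{\left(D \right)} = 75$ ($I{\left(D \right)} = 74 - -1 = 74 + 1 = 75$)
$y = -25826$ ($y = -13414 - 12412 = -25826$)
$\left(3555 + y\right) \left(I{\left(\left(\frac{7}{2} + 5\right) 1 \right)} + T\right) = \left(3555 - 25826\right) \left(75 - 26803\right) = \left(-22271\right) \left(-26728\right) = 595259288$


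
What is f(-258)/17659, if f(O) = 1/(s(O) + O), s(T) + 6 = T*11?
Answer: -1/54778218 ≈ -1.8255e-8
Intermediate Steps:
s(T) = -6 + 11*T (s(T) = -6 + T*11 = -6 + 11*T)
f(O) = 1/(-6 + 12*O) (f(O) = 1/((-6 + 11*O) + O) = 1/(-6 + 12*O))
f(-258)/17659 = (1/(6*(-1 + 2*(-258))))/17659 = (1/(6*(-1 - 516)))*(1/17659) = ((⅙)/(-517))*(1/17659) = ((⅙)*(-1/517))*(1/17659) = -1/3102*1/17659 = -1/54778218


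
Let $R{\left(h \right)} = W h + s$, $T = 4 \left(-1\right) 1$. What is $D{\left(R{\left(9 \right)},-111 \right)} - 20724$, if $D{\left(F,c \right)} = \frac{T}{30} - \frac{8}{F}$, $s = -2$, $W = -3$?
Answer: $- \frac{9014878}{435} \approx -20724.0$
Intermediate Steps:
$T = -4$ ($T = \left(-4\right) 1 = -4$)
$R{\left(h \right)} = -2 - 3 h$ ($R{\left(h \right)} = - 3 h - 2 = -2 - 3 h$)
$D{\left(F,c \right)} = - \frac{2}{15} - \frac{8}{F}$ ($D{\left(F,c \right)} = - \frac{4}{30} - \frac{8}{F} = \left(-4\right) \frac{1}{30} - \frac{8}{F} = - \frac{2}{15} - \frac{8}{F}$)
$D{\left(R{\left(9 \right)},-111 \right)} - 20724 = \left(- \frac{2}{15} - \frac{8}{-2 - 27}\right) - 20724 = \left(- \frac{2}{15} - \frac{8}{-29}\right) - 20724 = \left(- \frac{2}{15} - - \frac{8}{29}\right) - 20724 = \left(- \frac{2}{15} + \frac{8}{29}\right) - 20724 = \frac{62}{435} - 20724 = - \frac{9014878}{435}$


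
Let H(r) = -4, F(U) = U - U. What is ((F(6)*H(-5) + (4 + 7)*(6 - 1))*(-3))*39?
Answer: -6435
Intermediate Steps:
F(U) = 0
((F(6)*H(-5) + (4 + 7)*(6 - 1))*(-3))*39 = ((0*(-4) + (4 + 7)*(6 - 1))*(-3))*39 = ((0 + 11*5)*(-3))*39 = ((0 + 55)*(-3))*39 = (55*(-3))*39 = -165*39 = -6435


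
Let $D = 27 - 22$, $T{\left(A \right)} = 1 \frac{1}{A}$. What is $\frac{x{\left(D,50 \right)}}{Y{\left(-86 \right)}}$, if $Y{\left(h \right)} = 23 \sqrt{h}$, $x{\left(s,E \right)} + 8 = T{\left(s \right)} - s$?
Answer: $\frac{32 i \sqrt{86}}{4945} \approx 0.060011 i$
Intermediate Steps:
$T{\left(A \right)} = \frac{1}{A}$
$D = 5$ ($D = 27 - 22 = 5$)
$x{\left(s,E \right)} = -8 + \frac{1}{s} - s$ ($x{\left(s,E \right)} = -8 - \left(s - \frac{1}{s}\right) = -8 + \frac{1}{s} - s$)
$\frac{x{\left(D,50 \right)}}{Y{\left(-86 \right)}} = \frac{-8 + \frac{1}{5} - 5}{23 \sqrt{-86}} = \frac{-8 + \frac{1}{5} - 5}{23 i \sqrt{86}} = - \frac{64}{5 \cdot 23 i \sqrt{86}} = - \frac{64 \left(- \frac{i \sqrt{86}}{1978}\right)}{5} = \frac{32 i \sqrt{86}}{4945}$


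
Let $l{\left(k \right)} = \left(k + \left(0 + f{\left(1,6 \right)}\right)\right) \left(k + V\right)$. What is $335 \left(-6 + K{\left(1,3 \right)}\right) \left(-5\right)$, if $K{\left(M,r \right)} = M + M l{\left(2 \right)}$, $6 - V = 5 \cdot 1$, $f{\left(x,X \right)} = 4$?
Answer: $-21775$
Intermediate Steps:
$V = 1$ ($V = 6 - 5 \cdot 1 = 6 - 5 = 1$)
$l{\left(k \right)} = \left(1 + k\right) \left(4 + k\right)$ ($l{\left(k \right)} = \left(k + \left(0 + 4\right)\right) \left(k + 1\right) = \left(k + 4\right) \left(1 + k\right) = \left(4 + k\right) \left(1 + k\right) = \left(1 + k\right) \left(4 + k\right)$)
$K{\left(M,r \right)} = 19 M$ ($K{\left(M,r \right)} = M + M \left(4 + 2^{2} + 5 \cdot 2\right) = M + M \left(4 + 4 + 10\right) = M + M 18 = M + 18 M = 19 M$)
$335 \left(-6 + K{\left(1,3 \right)}\right) \left(-5\right) = 335 \left(-6 + 19 \cdot 1\right) \left(-5\right) = 335 \left(-6 + 19\right) \left(-5\right) = 335 \cdot 13 \left(-5\right) = 335 \left(-65\right) = -21775$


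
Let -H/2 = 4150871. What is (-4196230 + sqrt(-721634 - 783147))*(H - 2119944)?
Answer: 43731791443780 - 10421686*I*sqrt(1504781) ≈ 4.3732e+13 - 1.2784e+10*I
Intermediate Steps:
H = -8301742 (H = -2*4150871 = -8301742)
(-4196230 + sqrt(-721634 - 783147))*(H - 2119944) = (-4196230 + sqrt(-721634 - 783147))*(-8301742 - 2119944) = (-4196230 + sqrt(-1504781))*(-10421686) = (-4196230 + I*sqrt(1504781))*(-10421686) = 43731791443780 - 10421686*I*sqrt(1504781)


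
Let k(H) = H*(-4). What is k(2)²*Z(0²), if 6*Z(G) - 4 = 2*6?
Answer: 512/3 ≈ 170.67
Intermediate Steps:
k(H) = -4*H
Z(G) = 8/3 (Z(G) = ⅔ + (2*6)/6 = ⅔ + (⅙)*12 = ⅔ + 2 = 8/3)
k(2)²*Z(0²) = (-4*2)²*(8/3) = (-8)²*(8/3) = 64*(8/3) = 512/3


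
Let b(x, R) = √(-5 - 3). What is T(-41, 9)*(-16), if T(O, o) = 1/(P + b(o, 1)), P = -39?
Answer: 624/1529 + 32*I*√2/1529 ≈ 0.40811 + 0.029598*I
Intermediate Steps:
b(x, R) = 2*I*√2 (b(x, R) = √(-8) = 2*I*√2)
T(O, o) = 1/(-39 + 2*I*√2)
T(-41, 9)*(-16) = (-39/1529 - 2*I*√2/1529)*(-16) = 624/1529 + 32*I*√2/1529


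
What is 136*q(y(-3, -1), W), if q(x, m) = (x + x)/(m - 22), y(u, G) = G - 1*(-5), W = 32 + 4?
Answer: 544/7 ≈ 77.714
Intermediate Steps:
W = 36
y(u, G) = 5 + G (y(u, G) = G + 5 = 5 + G)
q(x, m) = 2*x/(-22 + m) (q(x, m) = (2*x)/(-22 + m) = 2*x/(-22 + m))
136*q(y(-3, -1), W) = 136*(2*(5 - 1)/(-22 + 36)) = 136*(2*4/14) = 136*(2*4*(1/14)) = 136*(4/7) = 544/7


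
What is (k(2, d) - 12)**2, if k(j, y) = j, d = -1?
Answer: 100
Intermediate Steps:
(k(2, d) - 12)**2 = (2 - 12)**2 = (-10)**2 = 100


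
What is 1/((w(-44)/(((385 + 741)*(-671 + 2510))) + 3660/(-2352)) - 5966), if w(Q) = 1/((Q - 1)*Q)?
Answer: -200900672280/1198886036868581 ≈ -0.00016757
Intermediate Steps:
w(Q) = 1/(Q*(-1 + Q)) (w(Q) = 1/((-1 + Q)*Q) = 1/(Q*(-1 + Q)))
1/((w(-44)/(((385 + 741)*(-671 + 2510))) + 3660/(-2352)) - 5966) = 1/(((1/((-44)*(-1 - 44)))/(((385 + 741)*(-671 + 2510))) + 3660/(-2352)) - 5966) = 1/(((-1/44/(-45))/((1126*1839)) + 3660*(-1/2352)) - 5966) = 1/((-1/44*(-1/45)/2070714 - 305/196) - 5966) = 1/(((1/1980)*(1/2070714) - 305/196) - 5966) = 1/((1/4100013720 - 305/196) - 5966) = 1/(-312626046101/200900672280 - 5966) = 1/(-1198886036868581/200900672280) = -200900672280/1198886036868581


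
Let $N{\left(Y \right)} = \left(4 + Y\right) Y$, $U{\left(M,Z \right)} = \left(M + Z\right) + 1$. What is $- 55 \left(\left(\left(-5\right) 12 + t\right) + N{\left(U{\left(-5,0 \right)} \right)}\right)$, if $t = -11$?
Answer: $3905$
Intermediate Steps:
$U{\left(M,Z \right)} = 1 + M + Z$
$N{\left(Y \right)} = Y \left(4 + Y\right)$
$- 55 \left(\left(\left(-5\right) 12 + t\right) + N{\left(U{\left(-5,0 \right)} \right)}\right) = - 55 \left(\left(\left(-5\right) 12 - 11\right) + \left(1 - 5 + 0\right) \left(4 + \left(1 - 5 + 0\right)\right)\right) = - 55 \left(\left(-60 - 11\right) - 4 \left(4 - 4\right)\right) = - 55 \left(-71 - 0\right) = - 55 \left(-71 + 0\right) = \left(-55\right) \left(-71\right) = 3905$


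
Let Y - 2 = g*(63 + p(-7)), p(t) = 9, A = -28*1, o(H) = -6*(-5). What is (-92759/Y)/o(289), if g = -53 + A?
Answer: 92759/174900 ≈ 0.53035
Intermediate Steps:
o(H) = 30
A = -28
g = -81 (g = -53 - 28 = -81)
Y = -5830 (Y = 2 - 81*(63 + 9) = 2 - 81*72 = 2 - 5832 = -5830)
(-92759/Y)/o(289) = -92759/(-5830)/30 = -92759*(-1/5830)*(1/30) = (92759/5830)*(1/30) = 92759/174900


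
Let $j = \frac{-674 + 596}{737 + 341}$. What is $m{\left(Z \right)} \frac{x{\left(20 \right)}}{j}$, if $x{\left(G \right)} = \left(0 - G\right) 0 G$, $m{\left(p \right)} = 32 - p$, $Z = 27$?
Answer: $0$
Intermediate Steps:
$j = - \frac{39}{539}$ ($j = - \frac{78}{1078} = \left(-78\right) \frac{1}{1078} = - \frac{39}{539} \approx -0.072356$)
$x{\left(G \right)} = 0$ ($x{\left(G \right)} = - G 0 G = 0 G = 0$)
$m{\left(Z \right)} \frac{x{\left(20 \right)}}{j} = \left(32 - 27\right) \frac{0}{- \frac{39}{539}} = \left(32 - 27\right) 0 \left(- \frac{539}{39}\right) = 5 \cdot 0 = 0$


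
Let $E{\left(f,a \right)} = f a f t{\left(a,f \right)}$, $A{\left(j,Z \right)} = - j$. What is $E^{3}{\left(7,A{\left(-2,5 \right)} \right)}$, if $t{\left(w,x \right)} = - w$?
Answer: $-7529536$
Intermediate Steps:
$E{\left(f,a \right)} = - a^{2} f^{2}$ ($E{\left(f,a \right)} = f a f \left(- a\right) = a f f \left(- a\right) = a f^{2} \left(- a\right) = - a^{2} f^{2}$)
$E^{3}{\left(7,A{\left(-2,5 \right)} \right)} = \left(- \left(\left(-1\right) \left(-2\right)\right)^{2} \cdot 7^{2}\right)^{3} = \left(\left(-1\right) 2^{2} \cdot 49\right)^{3} = \left(\left(-1\right) 4 \cdot 49\right)^{3} = \left(-196\right)^{3} = -7529536$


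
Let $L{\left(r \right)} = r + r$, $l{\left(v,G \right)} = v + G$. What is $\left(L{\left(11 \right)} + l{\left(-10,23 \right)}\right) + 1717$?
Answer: $1752$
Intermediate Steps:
$l{\left(v,G \right)} = G + v$
$L{\left(r \right)} = 2 r$
$\left(L{\left(11 \right)} + l{\left(-10,23 \right)}\right) + 1717 = \left(2 \cdot 11 + \left(23 - 10\right)\right) + 1717 = \left(22 + 13\right) + 1717 = 35 + 1717 = 1752$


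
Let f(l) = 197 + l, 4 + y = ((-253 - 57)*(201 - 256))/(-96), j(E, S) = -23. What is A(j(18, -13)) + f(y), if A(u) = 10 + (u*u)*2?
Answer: 52003/48 ≈ 1083.4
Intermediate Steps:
A(u) = 10 + 2*u² (A(u) = 10 + u²*2 = 10 + 2*u²)
y = -8717/48 (y = -4 + ((-253 - 57)*(201 - 256))/(-96) = -4 - 310*(-55)*(-1/96) = -4 + 17050*(-1/96) = -4 - 8525/48 = -8717/48 ≈ -181.60)
A(j(18, -13)) + f(y) = (10 + 2*(-23)²) + (197 - 8717/48) = (10 + 2*529) + 739/48 = (10 + 1058) + 739/48 = 1068 + 739/48 = 52003/48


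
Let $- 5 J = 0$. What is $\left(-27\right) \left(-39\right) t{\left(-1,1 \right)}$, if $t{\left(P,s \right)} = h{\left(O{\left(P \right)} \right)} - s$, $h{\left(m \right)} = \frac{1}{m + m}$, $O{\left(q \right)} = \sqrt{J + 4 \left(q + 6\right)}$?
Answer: $-1053 + \frac{1053 \sqrt{5}}{20} \approx -935.27$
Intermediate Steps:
$J = 0$ ($J = \left(- \frac{1}{5}\right) 0 = 0$)
$O{\left(q \right)} = \sqrt{24 + 4 q}$ ($O{\left(q \right)} = \sqrt{0 + 4 \left(q + 6\right)} = \sqrt{0 + 4 \left(6 + q\right)} = \sqrt{0 + \left(24 + 4 q\right)} = \sqrt{24 + 4 q}$)
$h{\left(m \right)} = \frac{1}{2 m}$
$t{\left(P,s \right)} = - s + \frac{1}{4 \sqrt{6 + P}}$ ($t{\left(P,s \right)} = \frac{1}{2 \cdot 2 \sqrt{6 + P}} - s = \frac{\frac{1}{2} \frac{1}{\sqrt{6 + P}}}{2} - s = \frac{1}{4 \sqrt{6 + P}} - s = - s + \frac{1}{4 \sqrt{6 + P}}$)
$\left(-27\right) \left(-39\right) t{\left(-1,1 \right)} = \left(-27\right) \left(-39\right) \left(\left(-1\right) 1 + \frac{1}{4 \sqrt{6 - 1}}\right) = 1053 \left(-1 + \frac{1}{4 \sqrt{5}}\right) = 1053 \left(-1 + \frac{\frac{1}{5} \sqrt{5}}{4}\right) = 1053 \left(-1 + \frac{\sqrt{5}}{20}\right) = -1053 + \frac{1053 \sqrt{5}}{20}$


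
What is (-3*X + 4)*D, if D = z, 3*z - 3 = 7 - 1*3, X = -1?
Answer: 49/3 ≈ 16.333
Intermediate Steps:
z = 7/3 (z = 1 + (7 - 1*3)/3 = 1 + (7 - 3)/3 = 1 + (1/3)*4 = 1 + 4/3 = 7/3 ≈ 2.3333)
D = 7/3 ≈ 2.3333
(-3*X + 4)*D = (-3*(-1) + 4)*(7/3) = (3 + 4)*(7/3) = 7*(7/3) = 49/3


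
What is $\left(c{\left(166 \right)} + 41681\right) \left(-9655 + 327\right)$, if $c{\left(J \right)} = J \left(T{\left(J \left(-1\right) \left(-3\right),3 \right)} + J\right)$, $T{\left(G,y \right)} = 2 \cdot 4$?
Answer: $-658230320$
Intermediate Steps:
$T{\left(G,y \right)} = 8$
$c{\left(J \right)} = J \left(8 + J\right)$
$\left(c{\left(166 \right)} + 41681\right) \left(-9655 + 327\right) = \left(166 \left(8 + 166\right) + 41681\right) \left(-9655 + 327\right) = \left(166 \cdot 174 + 41681\right) \left(-9328\right) = \left(28884 + 41681\right) \left(-9328\right) = 70565 \left(-9328\right) = -658230320$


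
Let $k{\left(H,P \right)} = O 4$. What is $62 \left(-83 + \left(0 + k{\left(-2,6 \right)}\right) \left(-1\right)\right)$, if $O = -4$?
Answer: $-4154$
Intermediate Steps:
$k{\left(H,P \right)} = -16$ ($k{\left(H,P \right)} = \left(-4\right) 4 = -16$)
$62 \left(-83 + \left(0 + k{\left(-2,6 \right)}\right) \left(-1\right)\right) = 62 \left(-83 + \left(0 - 16\right) \left(-1\right)\right) = 62 \left(-83 - -16\right) = 62 \left(-83 + 16\right) = 62 \left(-67\right) = -4154$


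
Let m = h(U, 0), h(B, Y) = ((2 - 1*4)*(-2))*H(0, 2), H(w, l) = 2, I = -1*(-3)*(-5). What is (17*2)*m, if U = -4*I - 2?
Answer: 272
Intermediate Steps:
I = -15 (I = 3*(-5) = -15)
U = 58 (U = -4*(-15) - 2 = 60 - 2 = 58)
h(B, Y) = 8 (h(B, Y) = ((2 - 1*4)*(-2))*2 = ((2 - 4)*(-2))*2 = -2*(-2)*2 = 4*2 = 8)
m = 8
(17*2)*m = (17*2)*8 = 34*8 = 272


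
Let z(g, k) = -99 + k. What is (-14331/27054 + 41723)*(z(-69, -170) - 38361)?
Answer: -7267331272655/4509 ≈ -1.6117e+9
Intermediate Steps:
(-14331/27054 + 41723)*(z(-69, -170) - 38361) = (-14331/27054 + 41723)*((-99 - 170) - 38361) = (-14331*1/27054 + 41723)*(-269 - 38361) = (-4777/9018 + 41723)*(-38630) = (376253237/9018)*(-38630) = -7267331272655/4509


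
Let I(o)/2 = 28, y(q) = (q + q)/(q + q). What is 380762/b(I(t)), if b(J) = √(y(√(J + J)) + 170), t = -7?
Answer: 380762*√19/57 ≈ 29118.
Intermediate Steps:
y(q) = 1 (y(q) = (2*q)/((2*q)) = (2*q)*(1/(2*q)) = 1)
I(o) = 56 (I(o) = 2*28 = 56)
b(J) = 3*√19 (b(J) = √(1 + 170) = √171 = 3*√19)
380762/b(I(t)) = 380762/((3*√19)) = 380762*(√19/57) = 380762*√19/57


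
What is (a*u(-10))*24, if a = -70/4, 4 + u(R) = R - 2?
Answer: 6720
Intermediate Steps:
u(R) = -6 + R (u(R) = -4 + (R - 2) = -4 + (-2 + R) = -6 + R)
a = -35/2 (a = -70*¼ = -35/2 ≈ -17.500)
(a*u(-10))*24 = -35*(-6 - 10)/2*24 = -35/2*(-16)*24 = 280*24 = 6720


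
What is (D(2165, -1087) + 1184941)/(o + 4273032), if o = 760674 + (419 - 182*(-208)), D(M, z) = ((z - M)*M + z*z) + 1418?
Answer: -4672652/5071981 ≈ -0.92127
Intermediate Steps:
D(M, z) = 1418 + z² + M*(z - M) (D(M, z) = (M*(z - M) + z²) + 1418 = (z² + M*(z - M)) + 1418 = 1418 + z² + M*(z - M))
o = 798949 (o = 760674 + (419 + 37856) = 760674 + 38275 = 798949)
(D(2165, -1087) + 1184941)/(o + 4273032) = ((1418 + (-1087)² - 1*2165² + 2165*(-1087)) + 1184941)/(798949 + 4273032) = ((1418 + 1181569 - 1*4687225 - 2353355) + 1184941)/5071981 = ((1418 + 1181569 - 4687225 - 2353355) + 1184941)*(1/5071981) = (-5857593 + 1184941)*(1/5071981) = -4672652*1/5071981 = -4672652/5071981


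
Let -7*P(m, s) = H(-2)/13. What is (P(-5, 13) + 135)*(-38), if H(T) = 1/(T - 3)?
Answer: -2334188/455 ≈ -5130.1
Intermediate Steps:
H(T) = 1/(-3 + T)
P(m, s) = 1/455 (P(m, s) = -1/(7*(-3 - 2)*13) = -1/(7*(-5)*13) = -(-1)/(35*13) = -1/7*(-1/65) = 1/455)
(P(-5, 13) + 135)*(-38) = (1/455 + 135)*(-38) = (61426/455)*(-38) = -2334188/455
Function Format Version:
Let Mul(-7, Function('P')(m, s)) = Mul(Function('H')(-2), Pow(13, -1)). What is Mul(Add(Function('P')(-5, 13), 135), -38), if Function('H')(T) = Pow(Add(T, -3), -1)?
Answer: Rational(-2334188, 455) ≈ -5130.1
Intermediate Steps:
Function('H')(T) = Pow(Add(-3, T), -1)
Function('P')(m, s) = Rational(1, 455) (Function('P')(m, s) = Mul(Rational(-1, 7), Mul(Pow(Add(-3, -2), -1), Pow(13, -1))) = Mul(Rational(-1, 7), Mul(Pow(-5, -1), Rational(1, 13))) = Mul(Rational(-1, 7), Mul(Rational(-1, 5), Rational(1, 13))) = Mul(Rational(-1, 7), Rational(-1, 65)) = Rational(1, 455))
Mul(Add(Function('P')(-5, 13), 135), -38) = Mul(Add(Rational(1, 455), 135), -38) = Mul(Rational(61426, 455), -38) = Rational(-2334188, 455)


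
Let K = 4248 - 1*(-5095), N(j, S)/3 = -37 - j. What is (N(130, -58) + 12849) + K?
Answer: 21691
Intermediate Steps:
N(j, S) = -111 - 3*j (N(j, S) = 3*(-37 - j) = -111 - 3*j)
K = 9343 (K = 4248 + 5095 = 9343)
(N(130, -58) + 12849) + K = ((-111 - 3*130) + 12849) + 9343 = ((-111 - 390) + 12849) + 9343 = (-501 + 12849) + 9343 = 12348 + 9343 = 21691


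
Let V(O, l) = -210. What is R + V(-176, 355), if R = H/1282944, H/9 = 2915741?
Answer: -81058857/427648 ≈ -189.55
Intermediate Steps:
H = 26241669 (H = 9*2915741 = 26241669)
R = 8747223/427648 (R = 26241669/1282944 = 26241669*(1/1282944) = 8747223/427648 ≈ 20.454)
R + V(-176, 355) = 8747223/427648 - 210 = -81058857/427648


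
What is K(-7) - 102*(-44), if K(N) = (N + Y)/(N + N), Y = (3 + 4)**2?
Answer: 4485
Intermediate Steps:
Y = 49 (Y = 7**2 = 49)
K(N) = (49 + N)/(2*N) (K(N) = (N + 49)/(N + N) = (49 + N)/((2*N)) = (49 + N)*(1/(2*N)) = (49 + N)/(2*N))
K(-7) - 102*(-44) = (1/2)*(49 - 7)/(-7) - 102*(-44) = (1/2)*(-1/7)*42 + 4488 = -3 + 4488 = 4485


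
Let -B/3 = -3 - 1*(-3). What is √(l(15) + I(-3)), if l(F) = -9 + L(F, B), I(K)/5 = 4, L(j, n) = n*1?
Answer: √11 ≈ 3.3166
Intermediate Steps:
B = 0 (B = -3*(-3 - 1*(-3)) = -3*(-3 + 3) = -3*0 = 0)
L(j, n) = n
I(K) = 20 (I(K) = 5*4 = 20)
l(F) = -9 (l(F) = -9 + 0 = -9)
√(l(15) + I(-3)) = √(-9 + 20) = √11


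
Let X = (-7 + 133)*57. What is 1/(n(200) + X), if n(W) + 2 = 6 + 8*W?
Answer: 1/8786 ≈ 0.00011382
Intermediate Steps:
n(W) = 4 + 8*W (n(W) = -2 + (6 + 8*W) = 4 + 8*W)
X = 7182 (X = 126*57 = 7182)
1/(n(200) + X) = 1/((4 + 8*200) + 7182) = 1/((4 + 1600) + 7182) = 1/(1604 + 7182) = 1/8786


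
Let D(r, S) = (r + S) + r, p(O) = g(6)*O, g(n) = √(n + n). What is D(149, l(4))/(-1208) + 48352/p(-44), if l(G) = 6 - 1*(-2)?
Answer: -153/604 - 6044*√3/33 ≈ -317.48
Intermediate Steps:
g(n) = √2*√n (g(n) = √(2*n) = √2*√n)
l(G) = 8 (l(G) = 6 + 2 = 8)
p(O) = 2*O*√3 (p(O) = (√2*√6)*O = (2*√3)*O = 2*O*√3)
D(r, S) = S + 2*r (D(r, S) = (S + r) + r = S + 2*r)
D(149, l(4))/(-1208) + 48352/p(-44) = (8 + 2*149)/(-1208) + 48352/((2*(-44)*√3)) = (8 + 298)*(-1/1208) + 48352/((-88*√3)) = 306*(-1/1208) + 48352*(-√3/264) = -153/604 - 6044*√3/33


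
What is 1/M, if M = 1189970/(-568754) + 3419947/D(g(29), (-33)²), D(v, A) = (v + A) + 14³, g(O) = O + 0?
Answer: 1098263974/970256435949 ≈ 0.0011319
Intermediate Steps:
g(O) = O
D(v, A) = 2744 + A + v (D(v, A) = (A + v) + 2744 = 2744 + A + v)
M = 970256435949/1098263974 (M = 1189970/(-568754) + 3419947/(2744 + (-33)² + 29) = 1189970*(-1/568754) + 3419947/(2744 + 1089 + 29) = -594985/284377 + 3419947/3862 = 970256435949/1098263974 ≈ 883.45)
1/M = 1/(970256435949/1098263974) = 1098263974/970256435949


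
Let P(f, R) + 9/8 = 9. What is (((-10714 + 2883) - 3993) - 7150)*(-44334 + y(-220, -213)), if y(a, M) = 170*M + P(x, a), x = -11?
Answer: 6112369743/4 ≈ 1.5281e+9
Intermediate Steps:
P(f, R) = 63/8 (P(f, R) = -9/8 + 9 = 63/8)
y(a, M) = 63/8 + 170*M (y(a, M) = 170*M + 63/8 = 63/8 + 170*M)
(((-10714 + 2883) - 3993) - 7150)*(-44334 + y(-220, -213)) = (((-10714 + 2883) - 3993) - 7150)*(-44334 + (63/8 + 170*(-213))) = ((-7831 - 3993) - 7150)*(-44334 + (63/8 - 36210)) = (-11824 - 7150)*(-44334 - 289617/8) = -18974*(-644289/8) = 6112369743/4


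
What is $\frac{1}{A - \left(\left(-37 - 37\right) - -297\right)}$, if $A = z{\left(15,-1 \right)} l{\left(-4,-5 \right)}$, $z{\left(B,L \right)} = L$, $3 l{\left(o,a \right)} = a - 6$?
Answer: $- \frac{3}{658} \approx -0.0045593$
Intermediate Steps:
$l{\left(o,a \right)} = -2 + \frac{a}{3}$ ($l{\left(o,a \right)} = \frac{a - 6}{3} = \frac{-6 + a}{3} = -2 + \frac{a}{3}$)
$A = \frac{11}{3}$ ($A = - (-2 + \frac{1}{3} \left(-5\right)) = - (-2 - \frac{5}{3}) = \left(-1\right) \left(- \frac{11}{3}\right) = \frac{11}{3} \approx 3.6667$)
$\frac{1}{A - \left(\left(-37 - 37\right) - -297\right)} = \frac{1}{\frac{11}{3} - \left(\left(-37 - 37\right) - -297\right)} = \frac{1}{\frac{11}{3} - \left(\left(-37 - 37\right) + 297\right)} = \frac{1}{\frac{11}{3} - \left(-74 + 297\right)} = \frac{1}{\frac{11}{3} - 223} = \frac{1}{- \frac{658}{3}} = - \frac{3}{658}$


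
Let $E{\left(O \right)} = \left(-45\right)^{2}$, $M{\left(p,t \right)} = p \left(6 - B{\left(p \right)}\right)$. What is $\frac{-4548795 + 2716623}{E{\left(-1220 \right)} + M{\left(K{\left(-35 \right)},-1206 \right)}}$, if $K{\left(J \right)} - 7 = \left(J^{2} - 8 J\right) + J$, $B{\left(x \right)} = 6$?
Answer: $- \frac{610724}{675} \approx -904.78$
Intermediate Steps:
$K{\left(J \right)} = 7 + J^{2} - 7 J$ ($K{\left(J \right)} = 7 + \left(\left(J^{2} - 8 J\right) + J\right) = 7 + \left(J^{2} - 7 J\right) = 7 + J^{2} - 7 J$)
$M{\left(p,t \right)} = 0$ ($M{\left(p,t \right)} = p \left(6 - 6\right) = p 0 = 0$)
$E{\left(O \right)} = 2025$
$\frac{-4548795 + 2716623}{E{\left(-1220 \right)} + M{\left(K{\left(-35 \right)},-1206 \right)}} = \frac{-4548795 + 2716623}{2025 + 0} = - \frac{1832172}{2025} = \left(-1832172\right) \frac{1}{2025} = - \frac{610724}{675}$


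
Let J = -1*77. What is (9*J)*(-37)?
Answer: 25641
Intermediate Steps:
J = -77
(9*J)*(-37) = (9*(-77))*(-37) = -693*(-37) = 25641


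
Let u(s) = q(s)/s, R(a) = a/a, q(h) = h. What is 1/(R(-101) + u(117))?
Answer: 1/2 ≈ 0.50000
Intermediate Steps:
R(a) = 1
u(s) = 1 (u(s) = s/s = 1)
1/(R(-101) + u(117)) = 1/(1 + 1) = 1/2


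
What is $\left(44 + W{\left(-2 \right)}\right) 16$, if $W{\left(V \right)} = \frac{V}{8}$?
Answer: $700$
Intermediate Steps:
$W{\left(V \right)} = \frac{V}{8}$ ($W{\left(V \right)} = V \frac{1}{8} = \frac{V}{8}$)
$\left(44 + W{\left(-2 \right)}\right) 16 = \left(44 + \frac{1}{8} \left(-2\right)\right) 16 = \left(44 - \frac{1}{4}\right) 16 = \frac{175}{4} \cdot 16 = 700$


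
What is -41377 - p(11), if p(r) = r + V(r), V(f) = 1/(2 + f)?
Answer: -538045/13 ≈ -41388.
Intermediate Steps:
p(r) = r + 1/(2 + r)
-41377 - p(11) = -41377 - (1 + 11*(2 + 11))/(2 + 11) = -41377 - (1 + 11*13)/13 = -41377 - (1 + 143)/13 = -41377 - 144/13 = -538045/13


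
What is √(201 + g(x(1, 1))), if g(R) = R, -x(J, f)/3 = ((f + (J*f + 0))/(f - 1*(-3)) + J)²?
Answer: √777/2 ≈ 13.937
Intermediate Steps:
x(J, f) = -3*(J + (f + J*f)/(3 + f))² (x(J, f) = -3*((f + (J*f + 0))/(f - 1*(-3)) + J)² = -3*((f + J*f)/(f + 3) + J)² = -3*((f + J*f)/(3 + f) + J)² = -3*(J + (f + J*f)/(3 + f))²)
√(201 + g(x(1, 1))) = √(201 - 3*(1 + 3*1 + 2*1*1)²/(3 + 1)²) = √(201 - 3*(1 + 3 + 2)²/4²) = √(201 - 3*1/16*6²) = √(201 - 3*1/16*36) = √(201 - 27/4) = √(777/4) = √777/2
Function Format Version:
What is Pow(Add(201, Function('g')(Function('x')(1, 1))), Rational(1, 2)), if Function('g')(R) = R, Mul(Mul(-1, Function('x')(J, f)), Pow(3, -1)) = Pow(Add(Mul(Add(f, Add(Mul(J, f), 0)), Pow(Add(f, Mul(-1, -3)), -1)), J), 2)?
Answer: Mul(Rational(1, 2), Pow(777, Rational(1, 2))) ≈ 13.937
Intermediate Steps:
Function('x')(J, f) = Mul(-3, Pow(Add(J, Mul(Pow(Add(3, f), -1), Add(f, Mul(J, f)))), 2)) (Function('x')(J, f) = Mul(-3, Pow(Add(Mul(Add(f, Add(Mul(J, f), 0)), Pow(Add(f, Mul(-1, -3)), -1)), J), 2)) = Mul(-3, Pow(Add(Mul(Add(f, Mul(J, f)), Pow(Add(f, 3), -1)), J), 2)) = Mul(-3, Pow(Add(Mul(Add(f, Mul(J, f)), Pow(Add(3, f), -1)), J), 2)) = Mul(-3, Pow(Add(Mul(Pow(Add(3, f), -1), Add(f, Mul(J, f))), J), 2)) = Mul(-3, Pow(Add(J, Mul(Pow(Add(3, f), -1), Add(f, Mul(J, f)))), 2)))
Pow(Add(201, Function('g')(Function('x')(1, 1))), Rational(1, 2)) = Pow(Add(201, Mul(-3, Pow(Add(3, 1), -2), Pow(Add(1, Mul(3, 1), Mul(2, 1, 1)), 2))), Rational(1, 2)) = Pow(Add(201, Mul(-3, Pow(4, -2), Pow(Add(1, 3, 2), 2))), Rational(1, 2)) = Pow(Add(201, Mul(-3, Rational(1, 16), Pow(6, 2))), Rational(1, 2)) = Pow(Add(201, Mul(-3, Rational(1, 16), 36)), Rational(1, 2)) = Pow(Add(201, Rational(-27, 4)), Rational(1, 2)) = Pow(Rational(777, 4), Rational(1, 2)) = Mul(Rational(1, 2), Pow(777, Rational(1, 2)))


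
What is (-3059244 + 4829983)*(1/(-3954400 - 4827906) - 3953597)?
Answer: -61483065954094720737/8782306 ≈ -7.0008e+12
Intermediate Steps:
(-3059244 + 4829983)*(1/(-3954400 - 4827906) - 3953597) = 1770739*(1/(-8782306) - 3953597) = 1770739*(-1/8782306 - 3953597) = 1770739*(-34721698654683/8782306) = -61483065954094720737/8782306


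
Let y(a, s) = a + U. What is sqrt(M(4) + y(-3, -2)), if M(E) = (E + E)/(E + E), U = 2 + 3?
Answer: sqrt(3) ≈ 1.7320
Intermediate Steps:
U = 5
y(a, s) = 5 + a (y(a, s) = a + 5 = 5 + a)
M(E) = 1 (M(E) = (2*E)/((2*E)) = (2*E)*(1/(2*E)) = 1)
sqrt(M(4) + y(-3, -2)) = sqrt(1 + (5 - 3)) = sqrt(1 + 2) = sqrt(3)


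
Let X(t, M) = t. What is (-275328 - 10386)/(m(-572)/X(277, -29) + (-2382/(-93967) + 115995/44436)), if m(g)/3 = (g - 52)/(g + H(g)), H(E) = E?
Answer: -93207248651735064/861770929685 ≈ -1.0816e+5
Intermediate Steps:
m(g) = 3*(-52 + g)/(2*g) (m(g) = 3*((g - 52)/(g + g)) = 3*((-52 + g)/((2*g))) = 3*((-52 + g)*(1/(2*g))) = 3*((-52 + g)/(2*g)) = 3*(-52 + g)/(2*g))
(-275328 - 10386)/(m(-572)/X(277, -29) + (-2382/(-93967) + 115995/44436)) = (-275328 - 10386)/((3/2 - 78/(-572))/277 + (-2382/(-93967) + 115995/44436)) = -285714/((3/2 - 78*(-1/572))*(1/277) + (-2382*(-1/93967) + 115995*(1/44436))) = -285714/((3/2 + 3/22)*(1/277) + (2382/93967 + 38665/14812)) = -285714/((18/11)*(1/277) + 3668516239/1391839204) = -285714/(18/3047 + 3668516239/1391839204) = -285714/11203022085905/4240934054588 = -285714*4240934054588/11203022085905 = -93207248651735064/861770929685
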